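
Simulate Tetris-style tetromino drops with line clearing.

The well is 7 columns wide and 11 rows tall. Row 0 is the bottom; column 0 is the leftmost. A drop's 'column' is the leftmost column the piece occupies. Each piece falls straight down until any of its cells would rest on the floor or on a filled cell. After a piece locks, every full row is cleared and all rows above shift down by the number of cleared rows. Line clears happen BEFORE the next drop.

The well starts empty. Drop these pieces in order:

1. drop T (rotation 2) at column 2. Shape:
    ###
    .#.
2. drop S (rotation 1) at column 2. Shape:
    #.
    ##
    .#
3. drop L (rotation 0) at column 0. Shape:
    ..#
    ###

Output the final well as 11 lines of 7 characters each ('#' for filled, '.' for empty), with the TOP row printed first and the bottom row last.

Answer: .......
.......
.......
.......
..#....
###....
..#....
..##...
...#...
..###..
...#...

Derivation:
Drop 1: T rot2 at col 2 lands with bottom-row=0; cleared 0 line(s) (total 0); column heights now [0 0 2 2 2 0 0], max=2
Drop 2: S rot1 at col 2 lands with bottom-row=2; cleared 0 line(s) (total 0); column heights now [0 0 5 4 2 0 0], max=5
Drop 3: L rot0 at col 0 lands with bottom-row=5; cleared 0 line(s) (total 0); column heights now [6 6 7 4 2 0 0], max=7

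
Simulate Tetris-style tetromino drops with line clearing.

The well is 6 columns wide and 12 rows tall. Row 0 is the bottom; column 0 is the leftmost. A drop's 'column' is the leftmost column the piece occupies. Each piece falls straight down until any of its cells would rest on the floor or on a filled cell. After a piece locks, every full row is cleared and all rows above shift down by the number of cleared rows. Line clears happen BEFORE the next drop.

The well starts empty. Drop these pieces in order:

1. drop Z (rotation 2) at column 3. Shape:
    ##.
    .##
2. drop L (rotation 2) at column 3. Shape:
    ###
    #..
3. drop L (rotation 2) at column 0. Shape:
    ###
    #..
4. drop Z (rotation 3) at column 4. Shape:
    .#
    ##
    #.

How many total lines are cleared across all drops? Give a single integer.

Answer: 0

Derivation:
Drop 1: Z rot2 at col 3 lands with bottom-row=0; cleared 0 line(s) (total 0); column heights now [0 0 0 2 2 1], max=2
Drop 2: L rot2 at col 3 lands with bottom-row=2; cleared 0 line(s) (total 0); column heights now [0 0 0 4 4 4], max=4
Drop 3: L rot2 at col 0 lands with bottom-row=0; cleared 0 line(s) (total 0); column heights now [2 2 2 4 4 4], max=4
Drop 4: Z rot3 at col 4 lands with bottom-row=4; cleared 0 line(s) (total 0); column heights now [2 2 2 4 6 7], max=7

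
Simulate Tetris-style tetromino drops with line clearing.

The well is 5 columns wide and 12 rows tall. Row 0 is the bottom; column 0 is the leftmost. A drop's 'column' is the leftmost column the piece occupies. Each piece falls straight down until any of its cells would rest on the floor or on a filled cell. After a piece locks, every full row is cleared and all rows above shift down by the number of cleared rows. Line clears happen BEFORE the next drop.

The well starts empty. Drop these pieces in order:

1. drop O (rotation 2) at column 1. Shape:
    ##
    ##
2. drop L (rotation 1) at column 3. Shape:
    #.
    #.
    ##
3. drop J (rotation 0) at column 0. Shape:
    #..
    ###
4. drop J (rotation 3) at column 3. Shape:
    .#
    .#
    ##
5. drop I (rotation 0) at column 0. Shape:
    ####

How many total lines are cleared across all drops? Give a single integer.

Drop 1: O rot2 at col 1 lands with bottom-row=0; cleared 0 line(s) (total 0); column heights now [0 2 2 0 0], max=2
Drop 2: L rot1 at col 3 lands with bottom-row=0; cleared 0 line(s) (total 0); column heights now [0 2 2 3 1], max=3
Drop 3: J rot0 at col 0 lands with bottom-row=2; cleared 0 line(s) (total 0); column heights now [4 3 3 3 1], max=4
Drop 4: J rot3 at col 3 lands with bottom-row=3; cleared 0 line(s) (total 0); column heights now [4 3 3 4 6], max=6
Drop 5: I rot0 at col 0 lands with bottom-row=4; cleared 1 line(s) (total 1); column heights now [4 3 3 4 5], max=5

Answer: 1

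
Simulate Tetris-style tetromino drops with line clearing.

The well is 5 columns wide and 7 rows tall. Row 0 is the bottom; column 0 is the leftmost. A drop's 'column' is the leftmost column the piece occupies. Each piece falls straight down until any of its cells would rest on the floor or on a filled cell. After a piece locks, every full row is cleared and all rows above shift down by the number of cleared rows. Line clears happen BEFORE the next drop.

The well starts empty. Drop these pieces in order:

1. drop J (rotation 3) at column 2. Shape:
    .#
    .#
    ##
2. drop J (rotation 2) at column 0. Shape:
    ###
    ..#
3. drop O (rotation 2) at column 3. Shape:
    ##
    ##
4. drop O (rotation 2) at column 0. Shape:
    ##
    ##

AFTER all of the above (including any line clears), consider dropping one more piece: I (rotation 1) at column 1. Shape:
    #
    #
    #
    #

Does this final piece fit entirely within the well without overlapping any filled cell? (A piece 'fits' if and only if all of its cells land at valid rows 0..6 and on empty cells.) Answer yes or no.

Answer: no

Derivation:
Drop 1: J rot3 at col 2 lands with bottom-row=0; cleared 0 line(s) (total 0); column heights now [0 0 1 3 0], max=3
Drop 2: J rot2 at col 0 lands with bottom-row=1; cleared 0 line(s) (total 0); column heights now [3 3 3 3 0], max=3
Drop 3: O rot2 at col 3 lands with bottom-row=3; cleared 0 line(s) (total 0); column heights now [3 3 3 5 5], max=5
Drop 4: O rot2 at col 0 lands with bottom-row=3; cleared 0 line(s) (total 0); column heights now [5 5 3 5 5], max=5
Test piece I rot1 at col 1 (width 1): heights before test = [5 5 3 5 5]; fits = False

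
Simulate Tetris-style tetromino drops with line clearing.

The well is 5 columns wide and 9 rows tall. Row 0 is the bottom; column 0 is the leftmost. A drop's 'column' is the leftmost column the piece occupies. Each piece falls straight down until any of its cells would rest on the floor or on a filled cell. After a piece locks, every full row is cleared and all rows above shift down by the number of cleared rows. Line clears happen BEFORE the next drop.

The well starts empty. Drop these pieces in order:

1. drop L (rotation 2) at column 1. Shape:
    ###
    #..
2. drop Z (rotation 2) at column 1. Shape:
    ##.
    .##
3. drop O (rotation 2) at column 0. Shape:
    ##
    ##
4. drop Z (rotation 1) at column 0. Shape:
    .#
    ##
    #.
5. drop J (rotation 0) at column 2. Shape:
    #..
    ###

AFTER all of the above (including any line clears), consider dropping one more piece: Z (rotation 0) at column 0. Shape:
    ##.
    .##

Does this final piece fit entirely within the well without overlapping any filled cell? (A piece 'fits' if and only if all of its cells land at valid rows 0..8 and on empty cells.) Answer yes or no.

Drop 1: L rot2 at col 1 lands with bottom-row=0; cleared 0 line(s) (total 0); column heights now [0 2 2 2 0], max=2
Drop 2: Z rot2 at col 1 lands with bottom-row=2; cleared 0 line(s) (total 0); column heights now [0 4 4 3 0], max=4
Drop 3: O rot2 at col 0 lands with bottom-row=4; cleared 0 line(s) (total 0); column heights now [6 6 4 3 0], max=6
Drop 4: Z rot1 at col 0 lands with bottom-row=6; cleared 0 line(s) (total 0); column heights now [8 9 4 3 0], max=9
Drop 5: J rot0 at col 2 lands with bottom-row=4; cleared 1 line(s) (total 1); column heights now [7 8 5 3 0], max=8
Test piece Z rot0 at col 0 (width 3): heights before test = [7 8 5 3 0]; fits = False

Answer: no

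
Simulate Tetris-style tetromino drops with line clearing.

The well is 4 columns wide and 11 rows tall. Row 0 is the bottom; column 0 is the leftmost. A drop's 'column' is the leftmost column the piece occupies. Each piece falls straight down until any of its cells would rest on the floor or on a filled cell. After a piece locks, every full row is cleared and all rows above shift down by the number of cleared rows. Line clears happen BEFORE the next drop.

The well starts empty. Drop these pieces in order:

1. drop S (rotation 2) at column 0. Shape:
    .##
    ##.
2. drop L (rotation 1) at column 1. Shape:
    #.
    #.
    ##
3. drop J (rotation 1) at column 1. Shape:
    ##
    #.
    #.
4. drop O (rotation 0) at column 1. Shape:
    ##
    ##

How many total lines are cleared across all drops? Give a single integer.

Drop 1: S rot2 at col 0 lands with bottom-row=0; cleared 0 line(s) (total 0); column heights now [1 2 2 0], max=2
Drop 2: L rot1 at col 1 lands with bottom-row=2; cleared 0 line(s) (total 0); column heights now [1 5 3 0], max=5
Drop 3: J rot1 at col 1 lands with bottom-row=5; cleared 0 line(s) (total 0); column heights now [1 8 8 0], max=8
Drop 4: O rot0 at col 1 lands with bottom-row=8; cleared 0 line(s) (total 0); column heights now [1 10 10 0], max=10

Answer: 0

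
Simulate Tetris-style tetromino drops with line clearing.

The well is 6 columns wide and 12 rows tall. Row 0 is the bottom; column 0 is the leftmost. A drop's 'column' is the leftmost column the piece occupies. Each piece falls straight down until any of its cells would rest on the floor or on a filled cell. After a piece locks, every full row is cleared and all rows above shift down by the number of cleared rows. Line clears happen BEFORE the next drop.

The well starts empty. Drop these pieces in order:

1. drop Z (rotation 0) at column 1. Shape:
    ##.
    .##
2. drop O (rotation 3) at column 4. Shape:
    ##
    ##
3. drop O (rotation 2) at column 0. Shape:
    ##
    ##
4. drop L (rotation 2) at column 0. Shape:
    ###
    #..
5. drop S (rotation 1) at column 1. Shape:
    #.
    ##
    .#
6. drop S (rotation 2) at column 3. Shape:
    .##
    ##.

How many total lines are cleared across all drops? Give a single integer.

Answer: 0

Derivation:
Drop 1: Z rot0 at col 1 lands with bottom-row=0; cleared 0 line(s) (total 0); column heights now [0 2 2 1 0 0], max=2
Drop 2: O rot3 at col 4 lands with bottom-row=0; cleared 0 line(s) (total 0); column heights now [0 2 2 1 2 2], max=2
Drop 3: O rot2 at col 0 lands with bottom-row=2; cleared 0 line(s) (total 0); column heights now [4 4 2 1 2 2], max=4
Drop 4: L rot2 at col 0 lands with bottom-row=4; cleared 0 line(s) (total 0); column heights now [6 6 6 1 2 2], max=6
Drop 5: S rot1 at col 1 lands with bottom-row=6; cleared 0 line(s) (total 0); column heights now [6 9 8 1 2 2], max=9
Drop 6: S rot2 at col 3 lands with bottom-row=2; cleared 0 line(s) (total 0); column heights now [6 9 8 3 4 4], max=9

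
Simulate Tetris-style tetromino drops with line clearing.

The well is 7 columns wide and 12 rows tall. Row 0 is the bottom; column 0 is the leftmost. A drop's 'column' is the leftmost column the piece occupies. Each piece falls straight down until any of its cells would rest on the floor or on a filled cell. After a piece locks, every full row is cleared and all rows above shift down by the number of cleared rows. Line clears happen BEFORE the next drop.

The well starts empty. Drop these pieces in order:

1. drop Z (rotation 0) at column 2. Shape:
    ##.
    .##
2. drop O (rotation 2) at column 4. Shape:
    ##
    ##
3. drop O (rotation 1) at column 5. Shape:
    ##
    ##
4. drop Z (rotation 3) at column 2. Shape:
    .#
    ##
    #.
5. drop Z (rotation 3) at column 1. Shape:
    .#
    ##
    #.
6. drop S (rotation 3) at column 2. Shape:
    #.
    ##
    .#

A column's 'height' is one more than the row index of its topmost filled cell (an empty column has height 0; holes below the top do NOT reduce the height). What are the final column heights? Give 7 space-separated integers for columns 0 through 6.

Answer: 0 5 8 7 3 5 5

Derivation:
Drop 1: Z rot0 at col 2 lands with bottom-row=0; cleared 0 line(s) (total 0); column heights now [0 0 2 2 1 0 0], max=2
Drop 2: O rot2 at col 4 lands with bottom-row=1; cleared 0 line(s) (total 0); column heights now [0 0 2 2 3 3 0], max=3
Drop 3: O rot1 at col 5 lands with bottom-row=3; cleared 0 line(s) (total 0); column heights now [0 0 2 2 3 5 5], max=5
Drop 4: Z rot3 at col 2 lands with bottom-row=2; cleared 0 line(s) (total 0); column heights now [0 0 4 5 3 5 5], max=5
Drop 5: Z rot3 at col 1 lands with bottom-row=3; cleared 0 line(s) (total 0); column heights now [0 5 6 5 3 5 5], max=6
Drop 6: S rot3 at col 2 lands with bottom-row=5; cleared 0 line(s) (total 0); column heights now [0 5 8 7 3 5 5], max=8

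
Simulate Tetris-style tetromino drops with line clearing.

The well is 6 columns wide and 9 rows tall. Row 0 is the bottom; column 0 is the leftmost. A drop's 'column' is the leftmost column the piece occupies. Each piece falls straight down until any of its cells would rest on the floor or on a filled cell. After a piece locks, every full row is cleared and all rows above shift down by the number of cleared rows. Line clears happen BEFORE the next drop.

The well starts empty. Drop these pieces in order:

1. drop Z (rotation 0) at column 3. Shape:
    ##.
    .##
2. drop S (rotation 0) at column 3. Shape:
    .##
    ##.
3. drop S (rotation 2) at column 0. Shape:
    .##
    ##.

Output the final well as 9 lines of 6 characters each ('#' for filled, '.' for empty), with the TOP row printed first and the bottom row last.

Drop 1: Z rot0 at col 3 lands with bottom-row=0; cleared 0 line(s) (total 0); column heights now [0 0 0 2 2 1], max=2
Drop 2: S rot0 at col 3 lands with bottom-row=2; cleared 0 line(s) (total 0); column heights now [0 0 0 3 4 4], max=4
Drop 3: S rot2 at col 0 lands with bottom-row=0; cleared 0 line(s) (total 0); column heights now [1 2 2 3 4 4], max=4

Answer: ......
......
......
......
......
....##
...##.
.####.
##..##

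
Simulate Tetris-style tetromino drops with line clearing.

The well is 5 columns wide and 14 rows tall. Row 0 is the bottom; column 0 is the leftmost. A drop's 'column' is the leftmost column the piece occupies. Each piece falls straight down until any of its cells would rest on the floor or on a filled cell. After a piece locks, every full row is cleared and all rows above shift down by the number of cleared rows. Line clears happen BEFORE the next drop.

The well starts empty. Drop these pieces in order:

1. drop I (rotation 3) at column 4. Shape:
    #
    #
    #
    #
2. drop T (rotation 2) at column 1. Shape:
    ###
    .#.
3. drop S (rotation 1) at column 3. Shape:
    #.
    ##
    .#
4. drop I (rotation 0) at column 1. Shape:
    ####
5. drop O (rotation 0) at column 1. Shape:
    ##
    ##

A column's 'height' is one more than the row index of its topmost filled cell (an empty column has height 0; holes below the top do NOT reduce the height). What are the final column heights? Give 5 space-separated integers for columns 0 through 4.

Drop 1: I rot3 at col 4 lands with bottom-row=0; cleared 0 line(s) (total 0); column heights now [0 0 0 0 4], max=4
Drop 2: T rot2 at col 1 lands with bottom-row=0; cleared 0 line(s) (total 0); column heights now [0 2 2 2 4], max=4
Drop 3: S rot1 at col 3 lands with bottom-row=4; cleared 0 line(s) (total 0); column heights now [0 2 2 7 6], max=7
Drop 4: I rot0 at col 1 lands with bottom-row=7; cleared 0 line(s) (total 0); column heights now [0 8 8 8 8], max=8
Drop 5: O rot0 at col 1 lands with bottom-row=8; cleared 0 line(s) (total 0); column heights now [0 10 10 8 8], max=10

Answer: 0 10 10 8 8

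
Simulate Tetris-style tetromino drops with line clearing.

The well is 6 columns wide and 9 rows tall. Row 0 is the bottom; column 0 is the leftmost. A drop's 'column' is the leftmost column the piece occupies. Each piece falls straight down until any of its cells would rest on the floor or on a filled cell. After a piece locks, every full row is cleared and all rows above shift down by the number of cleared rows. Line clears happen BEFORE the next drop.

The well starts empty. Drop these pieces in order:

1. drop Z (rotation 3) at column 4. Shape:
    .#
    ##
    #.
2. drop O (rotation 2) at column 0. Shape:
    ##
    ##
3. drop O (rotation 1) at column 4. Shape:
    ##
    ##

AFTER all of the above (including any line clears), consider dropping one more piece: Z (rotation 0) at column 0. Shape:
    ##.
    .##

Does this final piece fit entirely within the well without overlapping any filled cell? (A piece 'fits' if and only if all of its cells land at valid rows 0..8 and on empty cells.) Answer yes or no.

Drop 1: Z rot3 at col 4 lands with bottom-row=0; cleared 0 line(s) (total 0); column heights now [0 0 0 0 2 3], max=3
Drop 2: O rot2 at col 0 lands with bottom-row=0; cleared 0 line(s) (total 0); column heights now [2 2 0 0 2 3], max=3
Drop 3: O rot1 at col 4 lands with bottom-row=3; cleared 0 line(s) (total 0); column heights now [2 2 0 0 5 5], max=5
Test piece Z rot0 at col 0 (width 3): heights before test = [2 2 0 0 5 5]; fits = True

Answer: yes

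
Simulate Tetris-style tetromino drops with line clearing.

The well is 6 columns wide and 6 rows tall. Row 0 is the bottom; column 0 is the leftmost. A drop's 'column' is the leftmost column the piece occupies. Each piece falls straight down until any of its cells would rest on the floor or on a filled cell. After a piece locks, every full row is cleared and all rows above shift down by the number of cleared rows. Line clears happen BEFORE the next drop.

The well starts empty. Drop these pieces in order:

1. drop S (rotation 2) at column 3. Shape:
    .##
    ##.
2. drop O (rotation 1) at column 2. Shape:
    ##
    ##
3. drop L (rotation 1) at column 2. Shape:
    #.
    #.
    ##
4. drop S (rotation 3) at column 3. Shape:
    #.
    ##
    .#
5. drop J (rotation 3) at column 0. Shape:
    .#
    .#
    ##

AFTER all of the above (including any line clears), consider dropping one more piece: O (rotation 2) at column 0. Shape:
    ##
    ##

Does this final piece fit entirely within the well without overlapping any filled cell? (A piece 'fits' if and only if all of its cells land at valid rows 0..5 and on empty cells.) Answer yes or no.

Drop 1: S rot2 at col 3 lands with bottom-row=0; cleared 0 line(s) (total 0); column heights now [0 0 0 1 2 2], max=2
Drop 2: O rot1 at col 2 lands with bottom-row=1; cleared 0 line(s) (total 0); column heights now [0 0 3 3 2 2], max=3
Drop 3: L rot1 at col 2 lands with bottom-row=3; cleared 0 line(s) (total 0); column heights now [0 0 6 4 2 2], max=6
Drop 4: S rot3 at col 3 lands with bottom-row=3; cleared 0 line(s) (total 0); column heights now [0 0 6 6 5 2], max=6
Drop 5: J rot3 at col 0 lands with bottom-row=0; cleared 0 line(s) (total 0); column heights now [1 3 6 6 5 2], max=6
Test piece O rot2 at col 0 (width 2): heights before test = [1 3 6 6 5 2]; fits = True

Answer: yes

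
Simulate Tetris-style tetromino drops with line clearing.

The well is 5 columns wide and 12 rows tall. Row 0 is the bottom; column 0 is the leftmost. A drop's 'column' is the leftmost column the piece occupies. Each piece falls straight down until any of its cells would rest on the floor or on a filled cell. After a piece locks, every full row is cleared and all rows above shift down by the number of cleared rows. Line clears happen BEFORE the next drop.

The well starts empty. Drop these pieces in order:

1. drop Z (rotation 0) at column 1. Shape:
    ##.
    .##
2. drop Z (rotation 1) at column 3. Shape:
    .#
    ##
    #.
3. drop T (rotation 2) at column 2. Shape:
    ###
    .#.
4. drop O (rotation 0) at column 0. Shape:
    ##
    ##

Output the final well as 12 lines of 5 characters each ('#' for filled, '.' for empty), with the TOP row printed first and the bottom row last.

Drop 1: Z rot0 at col 1 lands with bottom-row=0; cleared 0 line(s) (total 0); column heights now [0 2 2 1 0], max=2
Drop 2: Z rot1 at col 3 lands with bottom-row=1; cleared 0 line(s) (total 0); column heights now [0 2 2 3 4], max=4
Drop 3: T rot2 at col 2 lands with bottom-row=3; cleared 0 line(s) (total 0); column heights now [0 2 5 5 5], max=5
Drop 4: O rot0 at col 0 lands with bottom-row=2; cleared 0 line(s) (total 0); column heights now [4 4 5 5 5], max=5

Answer: .....
.....
.....
.....
.....
.....
.....
..###
##.##
##.##
.###.
..##.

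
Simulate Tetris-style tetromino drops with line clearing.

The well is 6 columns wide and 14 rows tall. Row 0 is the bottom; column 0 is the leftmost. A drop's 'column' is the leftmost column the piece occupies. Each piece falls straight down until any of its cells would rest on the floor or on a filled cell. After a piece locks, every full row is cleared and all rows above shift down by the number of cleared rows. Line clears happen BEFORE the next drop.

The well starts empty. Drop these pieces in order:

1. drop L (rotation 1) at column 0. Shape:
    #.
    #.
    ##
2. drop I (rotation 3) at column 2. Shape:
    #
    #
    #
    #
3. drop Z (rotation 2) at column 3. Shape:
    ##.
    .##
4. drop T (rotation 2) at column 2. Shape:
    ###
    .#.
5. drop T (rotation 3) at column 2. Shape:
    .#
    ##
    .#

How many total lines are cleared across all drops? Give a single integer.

Answer: 0

Derivation:
Drop 1: L rot1 at col 0 lands with bottom-row=0; cleared 0 line(s) (total 0); column heights now [3 1 0 0 0 0], max=3
Drop 2: I rot3 at col 2 lands with bottom-row=0; cleared 0 line(s) (total 0); column heights now [3 1 4 0 0 0], max=4
Drop 3: Z rot2 at col 3 lands with bottom-row=0; cleared 0 line(s) (total 0); column heights now [3 1 4 2 2 1], max=4
Drop 4: T rot2 at col 2 lands with bottom-row=3; cleared 0 line(s) (total 0); column heights now [3 1 5 5 5 1], max=5
Drop 5: T rot3 at col 2 lands with bottom-row=5; cleared 0 line(s) (total 0); column heights now [3 1 7 8 5 1], max=8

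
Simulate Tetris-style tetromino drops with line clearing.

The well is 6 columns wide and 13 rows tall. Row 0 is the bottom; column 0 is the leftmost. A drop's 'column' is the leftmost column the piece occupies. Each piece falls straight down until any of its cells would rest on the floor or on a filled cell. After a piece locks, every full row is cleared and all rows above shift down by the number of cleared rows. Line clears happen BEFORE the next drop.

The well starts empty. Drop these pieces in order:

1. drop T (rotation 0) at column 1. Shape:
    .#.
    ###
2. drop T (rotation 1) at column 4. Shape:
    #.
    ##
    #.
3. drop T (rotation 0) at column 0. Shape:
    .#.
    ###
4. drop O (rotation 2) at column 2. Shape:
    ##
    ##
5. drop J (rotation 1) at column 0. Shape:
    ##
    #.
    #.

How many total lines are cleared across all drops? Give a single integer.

Drop 1: T rot0 at col 1 lands with bottom-row=0; cleared 0 line(s) (total 0); column heights now [0 1 2 1 0 0], max=2
Drop 2: T rot1 at col 4 lands with bottom-row=0; cleared 0 line(s) (total 0); column heights now [0 1 2 1 3 2], max=3
Drop 3: T rot0 at col 0 lands with bottom-row=2; cleared 0 line(s) (total 0); column heights now [3 4 3 1 3 2], max=4
Drop 4: O rot2 at col 2 lands with bottom-row=3; cleared 0 line(s) (total 0); column heights now [3 4 5 5 3 2], max=5
Drop 5: J rot1 at col 0 lands with bottom-row=3; cleared 0 line(s) (total 0); column heights now [6 6 5 5 3 2], max=6

Answer: 0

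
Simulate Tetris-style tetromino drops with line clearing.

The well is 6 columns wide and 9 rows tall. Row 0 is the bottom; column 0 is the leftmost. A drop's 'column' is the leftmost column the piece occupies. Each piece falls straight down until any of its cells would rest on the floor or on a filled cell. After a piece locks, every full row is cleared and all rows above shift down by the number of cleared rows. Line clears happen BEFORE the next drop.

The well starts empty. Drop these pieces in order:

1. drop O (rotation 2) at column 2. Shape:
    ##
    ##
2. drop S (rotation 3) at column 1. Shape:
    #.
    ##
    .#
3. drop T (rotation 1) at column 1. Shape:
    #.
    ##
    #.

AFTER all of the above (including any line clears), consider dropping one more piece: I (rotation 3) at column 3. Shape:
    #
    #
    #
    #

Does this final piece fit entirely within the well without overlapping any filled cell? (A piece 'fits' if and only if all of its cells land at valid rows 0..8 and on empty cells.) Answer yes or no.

Drop 1: O rot2 at col 2 lands with bottom-row=0; cleared 0 line(s) (total 0); column heights now [0 0 2 2 0 0], max=2
Drop 2: S rot3 at col 1 lands with bottom-row=2; cleared 0 line(s) (total 0); column heights now [0 5 4 2 0 0], max=5
Drop 3: T rot1 at col 1 lands with bottom-row=5; cleared 0 line(s) (total 0); column heights now [0 8 7 2 0 0], max=8
Test piece I rot3 at col 3 (width 1): heights before test = [0 8 7 2 0 0]; fits = True

Answer: yes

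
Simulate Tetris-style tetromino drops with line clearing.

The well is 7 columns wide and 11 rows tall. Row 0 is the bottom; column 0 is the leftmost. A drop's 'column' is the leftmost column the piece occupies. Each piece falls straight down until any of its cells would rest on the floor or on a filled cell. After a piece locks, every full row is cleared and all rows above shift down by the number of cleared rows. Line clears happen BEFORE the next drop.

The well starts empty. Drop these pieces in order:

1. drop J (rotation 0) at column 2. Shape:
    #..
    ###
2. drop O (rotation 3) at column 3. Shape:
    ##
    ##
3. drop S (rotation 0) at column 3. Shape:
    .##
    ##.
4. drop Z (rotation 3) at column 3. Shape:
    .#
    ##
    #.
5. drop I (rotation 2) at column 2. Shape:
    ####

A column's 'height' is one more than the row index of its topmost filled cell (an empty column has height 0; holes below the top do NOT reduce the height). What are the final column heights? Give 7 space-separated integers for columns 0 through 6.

Answer: 0 0 8 8 8 8 0

Derivation:
Drop 1: J rot0 at col 2 lands with bottom-row=0; cleared 0 line(s) (total 0); column heights now [0 0 2 1 1 0 0], max=2
Drop 2: O rot3 at col 3 lands with bottom-row=1; cleared 0 line(s) (total 0); column heights now [0 0 2 3 3 0 0], max=3
Drop 3: S rot0 at col 3 lands with bottom-row=3; cleared 0 line(s) (total 0); column heights now [0 0 2 4 5 5 0], max=5
Drop 4: Z rot3 at col 3 lands with bottom-row=4; cleared 0 line(s) (total 0); column heights now [0 0 2 6 7 5 0], max=7
Drop 5: I rot2 at col 2 lands with bottom-row=7; cleared 0 line(s) (total 0); column heights now [0 0 8 8 8 8 0], max=8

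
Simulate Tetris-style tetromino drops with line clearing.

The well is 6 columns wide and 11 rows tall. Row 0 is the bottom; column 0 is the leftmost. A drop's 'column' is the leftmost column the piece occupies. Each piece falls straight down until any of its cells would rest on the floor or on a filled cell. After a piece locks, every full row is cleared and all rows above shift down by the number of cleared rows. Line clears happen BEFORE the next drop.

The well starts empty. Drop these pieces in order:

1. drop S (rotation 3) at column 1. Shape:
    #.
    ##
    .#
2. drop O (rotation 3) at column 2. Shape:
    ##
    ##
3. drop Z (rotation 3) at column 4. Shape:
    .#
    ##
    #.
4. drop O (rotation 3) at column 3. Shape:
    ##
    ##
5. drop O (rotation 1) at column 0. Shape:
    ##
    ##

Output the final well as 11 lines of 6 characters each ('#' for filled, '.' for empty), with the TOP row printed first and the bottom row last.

Drop 1: S rot3 at col 1 lands with bottom-row=0; cleared 0 line(s) (total 0); column heights now [0 3 2 0 0 0], max=3
Drop 2: O rot3 at col 2 lands with bottom-row=2; cleared 0 line(s) (total 0); column heights now [0 3 4 4 0 0], max=4
Drop 3: Z rot3 at col 4 lands with bottom-row=0; cleared 0 line(s) (total 0); column heights now [0 3 4 4 2 3], max=4
Drop 4: O rot3 at col 3 lands with bottom-row=4; cleared 0 line(s) (total 0); column heights now [0 3 4 6 6 3], max=6
Drop 5: O rot1 at col 0 lands with bottom-row=3; cleared 0 line(s) (total 0); column heights now [5 5 4 6 6 3], max=6

Answer: ......
......
......
......
......
...##.
##.##.
####..
.###.#
.##.##
..#.#.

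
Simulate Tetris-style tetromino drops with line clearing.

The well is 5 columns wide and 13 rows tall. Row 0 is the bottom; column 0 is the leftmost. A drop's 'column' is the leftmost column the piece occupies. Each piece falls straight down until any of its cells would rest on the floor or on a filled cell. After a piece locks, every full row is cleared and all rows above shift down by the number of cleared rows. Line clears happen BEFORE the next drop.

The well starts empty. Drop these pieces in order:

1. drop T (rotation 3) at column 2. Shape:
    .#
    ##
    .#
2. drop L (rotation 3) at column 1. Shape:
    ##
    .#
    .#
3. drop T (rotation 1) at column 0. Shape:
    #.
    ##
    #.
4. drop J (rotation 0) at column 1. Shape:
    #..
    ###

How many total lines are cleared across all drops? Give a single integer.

Answer: 0

Derivation:
Drop 1: T rot3 at col 2 lands with bottom-row=0; cleared 0 line(s) (total 0); column heights now [0 0 2 3 0], max=3
Drop 2: L rot3 at col 1 lands with bottom-row=2; cleared 0 line(s) (total 0); column heights now [0 5 5 3 0], max=5
Drop 3: T rot1 at col 0 lands with bottom-row=4; cleared 0 line(s) (total 0); column heights now [7 6 5 3 0], max=7
Drop 4: J rot0 at col 1 lands with bottom-row=6; cleared 0 line(s) (total 0); column heights now [7 8 7 7 0], max=8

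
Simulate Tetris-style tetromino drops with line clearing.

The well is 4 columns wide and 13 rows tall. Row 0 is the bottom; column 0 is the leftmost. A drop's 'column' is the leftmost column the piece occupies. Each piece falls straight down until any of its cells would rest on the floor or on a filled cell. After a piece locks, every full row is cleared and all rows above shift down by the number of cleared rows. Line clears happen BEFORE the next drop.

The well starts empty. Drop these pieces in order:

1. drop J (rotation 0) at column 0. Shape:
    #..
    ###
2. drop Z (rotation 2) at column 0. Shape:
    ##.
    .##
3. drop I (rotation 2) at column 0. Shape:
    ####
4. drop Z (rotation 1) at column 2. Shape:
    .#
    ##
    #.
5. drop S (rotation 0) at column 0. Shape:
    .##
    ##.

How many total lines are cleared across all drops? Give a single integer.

Answer: 2

Derivation:
Drop 1: J rot0 at col 0 lands with bottom-row=0; cleared 0 line(s) (total 0); column heights now [2 1 1 0], max=2
Drop 2: Z rot2 at col 0 lands with bottom-row=1; cleared 0 line(s) (total 0); column heights now [3 3 2 0], max=3
Drop 3: I rot2 at col 0 lands with bottom-row=3; cleared 1 line(s) (total 1); column heights now [3 3 2 0], max=3
Drop 4: Z rot1 at col 2 lands with bottom-row=2; cleared 0 line(s) (total 1); column heights now [3 3 4 5], max=5
Drop 5: S rot0 at col 0 lands with bottom-row=3; cleared 1 line(s) (total 2); column heights now [3 4 4 4], max=4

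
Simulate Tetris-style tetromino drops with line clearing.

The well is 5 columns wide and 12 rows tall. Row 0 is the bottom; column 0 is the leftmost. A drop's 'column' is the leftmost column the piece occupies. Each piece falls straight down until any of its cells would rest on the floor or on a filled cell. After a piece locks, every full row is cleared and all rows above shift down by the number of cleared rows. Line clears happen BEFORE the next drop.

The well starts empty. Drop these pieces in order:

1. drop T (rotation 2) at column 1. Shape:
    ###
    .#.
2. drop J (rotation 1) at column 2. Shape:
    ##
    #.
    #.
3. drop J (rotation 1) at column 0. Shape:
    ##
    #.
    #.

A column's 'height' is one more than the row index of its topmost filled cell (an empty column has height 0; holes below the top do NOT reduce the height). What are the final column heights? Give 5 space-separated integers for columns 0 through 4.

Answer: 3 3 5 5 0

Derivation:
Drop 1: T rot2 at col 1 lands with bottom-row=0; cleared 0 line(s) (total 0); column heights now [0 2 2 2 0], max=2
Drop 2: J rot1 at col 2 lands with bottom-row=2; cleared 0 line(s) (total 0); column heights now [0 2 5 5 0], max=5
Drop 3: J rot1 at col 0 lands with bottom-row=0; cleared 0 line(s) (total 0); column heights now [3 3 5 5 0], max=5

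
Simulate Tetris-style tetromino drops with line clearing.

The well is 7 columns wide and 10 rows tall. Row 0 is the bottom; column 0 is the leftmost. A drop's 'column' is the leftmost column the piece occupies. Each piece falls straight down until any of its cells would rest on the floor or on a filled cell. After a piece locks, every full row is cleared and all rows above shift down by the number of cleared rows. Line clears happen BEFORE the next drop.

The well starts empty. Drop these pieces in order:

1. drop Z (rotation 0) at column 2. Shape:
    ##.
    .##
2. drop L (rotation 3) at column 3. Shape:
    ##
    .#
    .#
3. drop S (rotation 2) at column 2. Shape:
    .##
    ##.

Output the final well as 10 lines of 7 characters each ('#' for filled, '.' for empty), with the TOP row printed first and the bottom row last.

Answer: .......
.......
.......
.......
...##..
..##...
...##..
....#..
..###..
...##..

Derivation:
Drop 1: Z rot0 at col 2 lands with bottom-row=0; cleared 0 line(s) (total 0); column heights now [0 0 2 2 1 0 0], max=2
Drop 2: L rot3 at col 3 lands with bottom-row=1; cleared 0 line(s) (total 0); column heights now [0 0 2 4 4 0 0], max=4
Drop 3: S rot2 at col 2 lands with bottom-row=4; cleared 0 line(s) (total 0); column heights now [0 0 5 6 6 0 0], max=6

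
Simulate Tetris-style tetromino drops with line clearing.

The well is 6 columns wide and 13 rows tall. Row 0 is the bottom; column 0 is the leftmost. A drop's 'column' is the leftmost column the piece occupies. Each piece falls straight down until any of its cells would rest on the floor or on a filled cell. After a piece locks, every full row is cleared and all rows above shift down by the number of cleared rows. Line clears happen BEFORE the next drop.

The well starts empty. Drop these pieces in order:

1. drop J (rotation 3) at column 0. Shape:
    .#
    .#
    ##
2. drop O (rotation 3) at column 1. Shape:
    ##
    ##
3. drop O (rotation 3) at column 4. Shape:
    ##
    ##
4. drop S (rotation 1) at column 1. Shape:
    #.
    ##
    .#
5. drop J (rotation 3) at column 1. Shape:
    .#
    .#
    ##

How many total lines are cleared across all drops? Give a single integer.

Drop 1: J rot3 at col 0 lands with bottom-row=0; cleared 0 line(s) (total 0); column heights now [1 3 0 0 0 0], max=3
Drop 2: O rot3 at col 1 lands with bottom-row=3; cleared 0 line(s) (total 0); column heights now [1 5 5 0 0 0], max=5
Drop 3: O rot3 at col 4 lands with bottom-row=0; cleared 0 line(s) (total 0); column heights now [1 5 5 0 2 2], max=5
Drop 4: S rot1 at col 1 lands with bottom-row=5; cleared 0 line(s) (total 0); column heights now [1 8 7 0 2 2], max=8
Drop 5: J rot3 at col 1 lands with bottom-row=8; cleared 0 line(s) (total 0); column heights now [1 9 11 0 2 2], max=11

Answer: 0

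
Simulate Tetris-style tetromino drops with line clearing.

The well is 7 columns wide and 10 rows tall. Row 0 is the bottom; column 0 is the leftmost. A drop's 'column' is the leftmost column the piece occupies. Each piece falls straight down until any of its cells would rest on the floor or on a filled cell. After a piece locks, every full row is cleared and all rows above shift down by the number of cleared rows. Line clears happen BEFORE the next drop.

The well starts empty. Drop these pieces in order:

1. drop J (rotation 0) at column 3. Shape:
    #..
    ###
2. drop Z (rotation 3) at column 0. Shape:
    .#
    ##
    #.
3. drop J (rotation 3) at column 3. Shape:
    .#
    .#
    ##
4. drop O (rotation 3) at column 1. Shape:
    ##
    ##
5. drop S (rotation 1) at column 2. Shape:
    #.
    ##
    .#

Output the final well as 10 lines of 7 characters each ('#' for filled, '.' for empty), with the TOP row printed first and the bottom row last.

Drop 1: J rot0 at col 3 lands with bottom-row=0; cleared 0 line(s) (total 0); column heights now [0 0 0 2 1 1 0], max=2
Drop 2: Z rot3 at col 0 lands with bottom-row=0; cleared 0 line(s) (total 0); column heights now [2 3 0 2 1 1 0], max=3
Drop 3: J rot3 at col 3 lands with bottom-row=2; cleared 0 line(s) (total 0); column heights now [2 3 0 3 5 1 0], max=5
Drop 4: O rot3 at col 1 lands with bottom-row=3; cleared 0 line(s) (total 0); column heights now [2 5 5 3 5 1 0], max=5
Drop 5: S rot1 at col 2 lands with bottom-row=4; cleared 0 line(s) (total 0); column heights now [2 5 7 6 5 1 0], max=7

Answer: .......
.......
.......
..#....
..##...
.####..
.##.#..
.#.##..
##.#...
#..###.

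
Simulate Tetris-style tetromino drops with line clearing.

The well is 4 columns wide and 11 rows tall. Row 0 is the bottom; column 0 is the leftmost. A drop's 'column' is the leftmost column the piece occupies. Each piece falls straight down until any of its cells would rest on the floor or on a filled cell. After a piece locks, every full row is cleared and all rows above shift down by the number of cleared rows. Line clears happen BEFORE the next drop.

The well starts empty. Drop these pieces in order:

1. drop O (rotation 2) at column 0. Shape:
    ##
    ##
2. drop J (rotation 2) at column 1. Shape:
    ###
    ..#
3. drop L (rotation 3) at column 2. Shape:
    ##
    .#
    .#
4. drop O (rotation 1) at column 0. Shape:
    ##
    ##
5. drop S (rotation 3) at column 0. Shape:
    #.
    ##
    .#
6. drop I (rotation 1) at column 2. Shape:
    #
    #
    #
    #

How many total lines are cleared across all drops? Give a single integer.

Drop 1: O rot2 at col 0 lands with bottom-row=0; cleared 0 line(s) (total 0); column heights now [2 2 0 0], max=2
Drop 2: J rot2 at col 1 lands with bottom-row=1; cleared 0 line(s) (total 0); column heights now [2 3 3 3], max=3
Drop 3: L rot3 at col 2 lands with bottom-row=3; cleared 0 line(s) (total 0); column heights now [2 3 6 6], max=6
Drop 4: O rot1 at col 0 lands with bottom-row=3; cleared 0 line(s) (total 0); column heights now [5 5 6 6], max=6
Drop 5: S rot3 at col 0 lands with bottom-row=5; cleared 0 line(s) (total 0); column heights now [8 7 6 6], max=8
Drop 6: I rot1 at col 2 lands with bottom-row=6; cleared 0 line(s) (total 0); column heights now [8 7 10 6], max=10

Answer: 0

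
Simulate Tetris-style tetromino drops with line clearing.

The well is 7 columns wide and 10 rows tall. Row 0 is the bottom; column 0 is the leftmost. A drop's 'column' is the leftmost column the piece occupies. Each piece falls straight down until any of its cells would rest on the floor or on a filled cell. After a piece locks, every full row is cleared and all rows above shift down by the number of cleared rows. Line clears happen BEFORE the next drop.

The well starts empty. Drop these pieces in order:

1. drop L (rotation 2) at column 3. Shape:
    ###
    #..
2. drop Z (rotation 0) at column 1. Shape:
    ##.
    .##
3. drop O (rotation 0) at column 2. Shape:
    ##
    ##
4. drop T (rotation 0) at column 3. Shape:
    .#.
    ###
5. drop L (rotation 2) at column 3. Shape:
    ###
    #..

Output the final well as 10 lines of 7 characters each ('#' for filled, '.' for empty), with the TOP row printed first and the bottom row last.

Drop 1: L rot2 at col 3 lands with bottom-row=0; cleared 0 line(s) (total 0); column heights now [0 0 0 2 2 2 0], max=2
Drop 2: Z rot0 at col 1 lands with bottom-row=2; cleared 0 line(s) (total 0); column heights now [0 4 4 3 2 2 0], max=4
Drop 3: O rot0 at col 2 lands with bottom-row=4; cleared 0 line(s) (total 0); column heights now [0 4 6 6 2 2 0], max=6
Drop 4: T rot0 at col 3 lands with bottom-row=6; cleared 0 line(s) (total 0); column heights now [0 4 6 7 8 7 0], max=8
Drop 5: L rot2 at col 3 lands with bottom-row=7; cleared 0 line(s) (total 0); column heights now [0 4 6 9 9 9 0], max=9

Answer: .......
...###.
...##..
...###.
..##...
..##...
.##....
..##...
...###.
...#...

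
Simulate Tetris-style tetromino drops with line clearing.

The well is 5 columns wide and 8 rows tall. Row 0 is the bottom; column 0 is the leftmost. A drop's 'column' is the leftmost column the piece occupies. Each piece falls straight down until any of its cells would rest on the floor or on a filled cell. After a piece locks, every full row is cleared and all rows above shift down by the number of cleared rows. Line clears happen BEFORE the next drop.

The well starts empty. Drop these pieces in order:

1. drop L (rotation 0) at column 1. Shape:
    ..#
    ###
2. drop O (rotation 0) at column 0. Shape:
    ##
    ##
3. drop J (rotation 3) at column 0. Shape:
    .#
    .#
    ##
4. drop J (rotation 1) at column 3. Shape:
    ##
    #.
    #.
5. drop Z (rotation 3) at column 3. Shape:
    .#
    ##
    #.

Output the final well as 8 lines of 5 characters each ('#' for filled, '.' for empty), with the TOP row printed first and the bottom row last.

Answer: ....#
...##
.#.#.
.#.##
##.#.
##.#.
##.#.
.###.

Derivation:
Drop 1: L rot0 at col 1 lands with bottom-row=0; cleared 0 line(s) (total 0); column heights now [0 1 1 2 0], max=2
Drop 2: O rot0 at col 0 lands with bottom-row=1; cleared 0 line(s) (total 0); column heights now [3 3 1 2 0], max=3
Drop 3: J rot3 at col 0 lands with bottom-row=3; cleared 0 line(s) (total 0); column heights now [4 6 1 2 0], max=6
Drop 4: J rot1 at col 3 lands with bottom-row=2; cleared 0 line(s) (total 0); column heights now [4 6 1 5 5], max=6
Drop 5: Z rot3 at col 3 lands with bottom-row=5; cleared 0 line(s) (total 0); column heights now [4 6 1 7 8], max=8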